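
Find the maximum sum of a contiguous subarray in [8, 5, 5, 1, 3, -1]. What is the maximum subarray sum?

Using Kadane's algorithm on [8, 5, 5, 1, 3, -1]:

Scanning through the array:
Position 1 (value 5): max_ending_here = 13, max_so_far = 13
Position 2 (value 5): max_ending_here = 18, max_so_far = 18
Position 3 (value 1): max_ending_here = 19, max_so_far = 19
Position 4 (value 3): max_ending_here = 22, max_so_far = 22
Position 5 (value -1): max_ending_here = 21, max_so_far = 22

Maximum subarray: [8, 5, 5, 1, 3]
Maximum sum: 22

The maximum subarray is [8, 5, 5, 1, 3] with sum 22. This subarray runs from index 0 to index 4.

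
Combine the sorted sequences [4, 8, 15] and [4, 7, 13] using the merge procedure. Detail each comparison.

Merging process:

Compare 4 vs 4: take 4 from left. Merged: [4]
Compare 8 vs 4: take 4 from right. Merged: [4, 4]
Compare 8 vs 7: take 7 from right. Merged: [4, 4, 7]
Compare 8 vs 13: take 8 from left. Merged: [4, 4, 7, 8]
Compare 15 vs 13: take 13 from right. Merged: [4, 4, 7, 8, 13]
Append remaining from left: [15]. Merged: [4, 4, 7, 8, 13, 15]

Final merged array: [4, 4, 7, 8, 13, 15]
Total comparisons: 5

The merged array is [4, 4, 7, 8, 13, 15], requiring 5 comparisons. The merge step runs in O(n) time where n is the total number of elements.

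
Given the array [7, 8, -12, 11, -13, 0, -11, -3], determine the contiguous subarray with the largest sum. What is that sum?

Using Kadane's algorithm on [7, 8, -12, 11, -13, 0, -11, -3]:

Scanning through the array:
Position 1 (value 8): max_ending_here = 15, max_so_far = 15
Position 2 (value -12): max_ending_here = 3, max_so_far = 15
Position 3 (value 11): max_ending_here = 14, max_so_far = 15
Position 4 (value -13): max_ending_here = 1, max_so_far = 15
Position 5 (value 0): max_ending_here = 1, max_so_far = 15
Position 6 (value -11): max_ending_here = -10, max_so_far = 15
Position 7 (value -3): max_ending_here = -3, max_so_far = 15

Maximum subarray: [7, 8]
Maximum sum: 15

The maximum subarray is [7, 8] with sum 15. This subarray runs from index 0 to index 1.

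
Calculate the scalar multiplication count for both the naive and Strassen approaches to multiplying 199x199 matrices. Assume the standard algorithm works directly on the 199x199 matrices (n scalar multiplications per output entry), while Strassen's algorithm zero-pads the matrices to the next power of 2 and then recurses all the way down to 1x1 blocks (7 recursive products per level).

Matrix multiplication for 199x199 matrices:

Strassen's algorithm requires power-of-2 dimensions. Pad 199x199 to 256x256 (next power of 2).

Standard algorithm: 199^3 = 7880599 multiplications
Strassen's algorithm: 7^(log2(256)) = 7^8 = 5764801 multiplications
Savings: 7880599 - 5764801 = 2115798 multiplications

Standard: 7880599 multiplications (199^3). Strassen: 5764801 multiplications (7^8, after padding to 256x256). Strassen reduces 8 recursive multiplications to 7 at each level.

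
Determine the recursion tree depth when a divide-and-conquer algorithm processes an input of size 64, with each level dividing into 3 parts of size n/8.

For divide and conquer with division factor 8:

Problem sizes at each level:
Level 0: 64
Level 1: 8
Level 2: 1

The root is level 0 and the size-1 base case is level 2 (the tree spans levels 0 through 2, i.e. 3 levels counting the root), so the depth is the number of divisions: log_8(64) = 2

The recursion tree depth is log_8(64) = 2. At each level, the problem size is divided by 8, so it takes 2 divisions to reduce to a base case of size 1. The algorithm makes 3 recursive calls at each level.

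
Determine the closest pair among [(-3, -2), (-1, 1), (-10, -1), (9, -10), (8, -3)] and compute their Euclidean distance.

Computing all pairwise distances among 5 points:

d((-3, -2), (-1, 1)) = 3.6056 <-- minimum
d((-3, -2), (-10, -1)) = 7.0711
d((-3, -2), (9, -10)) = 14.4222
d((-3, -2), (8, -3)) = 11.0454
d((-1, 1), (-10, -1)) = 9.2195
d((-1, 1), (9, -10)) = 14.8661
d((-1, 1), (8, -3)) = 9.8489
d((-10, -1), (9, -10)) = 21.0238
d((-10, -1), (8, -3)) = 18.1108
d((9, -10), (8, -3)) = 7.0711

Closest pair: (-3, -2) and (-1, 1) with distance 3.6056

The closest pair is (-3, -2) and (-1, 1) with Euclidean distance 3.6056. For 5 points, brute-force pairwise comparison is shown above. For large n, the divide-and-conquer algorithm (sort by x, recurse on halves, check the dividing strip) achieves O(n log n).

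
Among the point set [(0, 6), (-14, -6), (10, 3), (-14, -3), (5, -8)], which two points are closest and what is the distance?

Computing all pairwise distances among 5 points:

d((0, 6), (-14, -6)) = 18.4391
d((0, 6), (10, 3)) = 10.4403
d((0, 6), (-14, -3)) = 16.6433
d((0, 6), (5, -8)) = 14.8661
d((-14, -6), (10, 3)) = 25.632
d((-14, -6), (-14, -3)) = 3.0 <-- minimum
d((-14, -6), (5, -8)) = 19.105
d((10, 3), (-14, -3)) = 24.7386
d((10, 3), (5, -8)) = 12.083
d((-14, -3), (5, -8)) = 19.6469

Closest pair: (-14, -6) and (-14, -3) with distance 3.0

The closest pair is (-14, -6) and (-14, -3) with Euclidean distance 3.0. For 5 points, brute-force pairwise comparison is shown above. For large n, the divide-and-conquer algorithm (sort by x, recurse on halves, check the dividing strip) achieves O(n log n).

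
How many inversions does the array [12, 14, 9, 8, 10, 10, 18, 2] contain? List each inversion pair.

Finding inversions in [12, 14, 9, 8, 10, 10, 18, 2]:

(0, 2): arr[0]=12 > arr[2]=9
(0, 3): arr[0]=12 > arr[3]=8
(0, 4): arr[0]=12 > arr[4]=10
(0, 5): arr[0]=12 > arr[5]=10
(0, 7): arr[0]=12 > arr[7]=2
(1, 2): arr[1]=14 > arr[2]=9
(1, 3): arr[1]=14 > arr[3]=8
(1, 4): arr[1]=14 > arr[4]=10
(1, 5): arr[1]=14 > arr[5]=10
(1, 7): arr[1]=14 > arr[7]=2
(2, 3): arr[2]=9 > arr[3]=8
(2, 7): arr[2]=9 > arr[7]=2
(3, 7): arr[3]=8 > arr[7]=2
(4, 7): arr[4]=10 > arr[7]=2
(5, 7): arr[5]=10 > arr[7]=2
(6, 7): arr[6]=18 > arr[7]=2

Total inversions: 16

The array has 16 inversion(s): (0,2), (0,3), (0,4), (0,5), (0,7), (1,2), (1,3), (1,4), (1,5), (1,7), (2,3), (2,7), (3,7), (4,7), (5,7), (6,7). Each pair (i,j) satisfies i < j and arr[i] > arr[j].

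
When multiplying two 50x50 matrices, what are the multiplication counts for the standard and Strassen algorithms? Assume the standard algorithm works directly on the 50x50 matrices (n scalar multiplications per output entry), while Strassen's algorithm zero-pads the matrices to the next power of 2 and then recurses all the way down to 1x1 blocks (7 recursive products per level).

Matrix multiplication for 50x50 matrices:

Strassen's algorithm requires power-of-2 dimensions. Pad 50x50 to 64x64 (next power of 2).

Standard algorithm: 50^3 = 125000 multiplications
Strassen's algorithm: 7^(log2(64)) = 7^6 = 117649 multiplications
Savings: 125000 - 117649 = 7351 multiplications

Standard: 125000 multiplications (50^3). Strassen: 117649 multiplications (7^6, after padding to 64x64). Strassen reduces 8 recursive multiplications to 7 at each level.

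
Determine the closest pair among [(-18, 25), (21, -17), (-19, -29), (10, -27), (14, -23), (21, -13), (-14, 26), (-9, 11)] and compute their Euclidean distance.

Computing all pairwise distances among 8 points:

d((-18, 25), (21, -17)) = 57.3149
d((-18, 25), (-19, -29)) = 54.0093
d((-18, 25), (10, -27)) = 59.0593
d((-18, 25), (14, -23)) = 57.6888
d((-18, 25), (21, -13)) = 54.4518
d((-18, 25), (-14, 26)) = 4.1231
d((-18, 25), (-9, 11)) = 16.6433
d((21, -17), (-19, -29)) = 41.7612
d((21, -17), (10, -27)) = 14.8661
d((21, -17), (14, -23)) = 9.2195
d((21, -17), (21, -13)) = 4.0 <-- minimum
d((21, -17), (-14, 26)) = 55.4437
d((21, -17), (-9, 11)) = 41.0366
d((-19, -29), (10, -27)) = 29.0689
d((-19, -29), (14, -23)) = 33.541
d((-19, -29), (21, -13)) = 43.0813
d((-19, -29), (-14, 26)) = 55.2268
d((-19, -29), (-9, 11)) = 41.2311
d((10, -27), (14, -23)) = 5.6569
d((10, -27), (21, -13)) = 17.8045
d((10, -27), (-14, 26)) = 58.1808
d((10, -27), (-9, 11)) = 42.4853
d((14, -23), (21, -13)) = 12.2066
d((14, -23), (-14, 26)) = 56.4358
d((14, -23), (-9, 11)) = 41.0488
d((21, -13), (-14, 26)) = 52.4023
d((21, -13), (-9, 11)) = 38.4187
d((-14, 26), (-9, 11)) = 15.8114

Closest pair: (21, -17) and (21, -13) with distance 4.0

The closest pair is (21, -17) and (21, -13) with Euclidean distance 4.0. For 8 points, brute-force pairwise comparison is shown above. For large n, the divide-and-conquer algorithm (sort by x, recurse on halves, check the dividing strip) achieves O(n log n).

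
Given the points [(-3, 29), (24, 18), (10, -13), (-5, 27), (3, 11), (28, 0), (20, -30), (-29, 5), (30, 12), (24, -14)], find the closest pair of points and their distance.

Computing all pairwise distances among 10 points:

d((-3, 29), (24, 18)) = 29.1548
d((-3, 29), (10, -13)) = 43.9659
d((-3, 29), (-5, 27)) = 2.8284 <-- minimum
d((-3, 29), (3, 11)) = 18.9737
d((-3, 29), (28, 0)) = 42.45
d((-3, 29), (20, -30)) = 63.3246
d((-3, 29), (-29, 5)) = 35.3836
d((-3, 29), (30, 12)) = 37.1214
d((-3, 29), (24, -14)) = 50.774
d((24, 18), (10, -13)) = 34.0147
d((24, 18), (-5, 27)) = 30.3645
d((24, 18), (3, 11)) = 22.1359
d((24, 18), (28, 0)) = 18.4391
d((24, 18), (20, -30)) = 48.1664
d((24, 18), (-29, 5)) = 54.5711
d((24, 18), (30, 12)) = 8.4853
d((24, 18), (24, -14)) = 32.0
d((10, -13), (-5, 27)) = 42.72
d((10, -13), (3, 11)) = 25.0
d((10, -13), (28, 0)) = 22.2036
d((10, -13), (20, -30)) = 19.7231
d((10, -13), (-29, 5)) = 42.9535
d((10, -13), (30, 12)) = 32.0156
d((10, -13), (24, -14)) = 14.0357
d((-5, 27), (3, 11)) = 17.8885
d((-5, 27), (28, 0)) = 42.638
d((-5, 27), (20, -30)) = 62.2415
d((-5, 27), (-29, 5)) = 32.5576
d((-5, 27), (30, 12)) = 38.0789
d((-5, 27), (24, -14)) = 50.2195
d((3, 11), (28, 0)) = 27.313
d((3, 11), (20, -30)) = 44.3847
d((3, 11), (-29, 5)) = 32.5576
d((3, 11), (30, 12)) = 27.0185
d((3, 11), (24, -14)) = 32.6497
d((28, 0), (20, -30)) = 31.0483
d((28, 0), (-29, 5)) = 57.2189
d((28, 0), (30, 12)) = 12.1655
d((28, 0), (24, -14)) = 14.5602
d((20, -30), (-29, 5)) = 60.2163
d((20, -30), (30, 12)) = 43.1741
d((20, -30), (24, -14)) = 16.4924
d((-29, 5), (30, 12)) = 59.4138
d((-29, 5), (24, -14)) = 56.3028
d((30, 12), (24, -14)) = 26.6833

Closest pair: (-3, 29) and (-5, 27) with distance 2.8284

The closest pair is (-3, 29) and (-5, 27) with Euclidean distance 2.8284. For 10 points, brute-force pairwise comparison is shown above. For large n, the divide-and-conquer algorithm (sort by x, recurse on halves, check the dividing strip) achieves O(n log n).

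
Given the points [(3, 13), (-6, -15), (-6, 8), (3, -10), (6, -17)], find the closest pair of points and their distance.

Computing all pairwise distances among 5 points:

d((3, 13), (-6, -15)) = 29.4109
d((3, 13), (-6, 8)) = 10.2956
d((3, 13), (3, -10)) = 23.0
d((3, 13), (6, -17)) = 30.1496
d((-6, -15), (-6, 8)) = 23.0
d((-6, -15), (3, -10)) = 10.2956
d((-6, -15), (6, -17)) = 12.1655
d((-6, 8), (3, -10)) = 20.1246
d((-6, 8), (6, -17)) = 27.7308
d((3, -10), (6, -17)) = 7.6158 <-- minimum

Closest pair: (3, -10) and (6, -17) with distance 7.6158

The closest pair is (3, -10) and (6, -17) with Euclidean distance 7.6158. For 5 points, brute-force pairwise comparison is shown above. For large n, the divide-and-conquer algorithm (sort by x, recurse on halves, check the dividing strip) achieves O(n log n).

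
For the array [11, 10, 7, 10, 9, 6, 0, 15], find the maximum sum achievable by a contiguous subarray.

Using Kadane's algorithm on [11, 10, 7, 10, 9, 6, 0, 15]:

Scanning through the array:
Position 1 (value 10): max_ending_here = 21, max_so_far = 21
Position 2 (value 7): max_ending_here = 28, max_so_far = 28
Position 3 (value 10): max_ending_here = 38, max_so_far = 38
Position 4 (value 9): max_ending_here = 47, max_so_far = 47
Position 5 (value 6): max_ending_here = 53, max_so_far = 53
Position 6 (value 0): max_ending_here = 53, max_so_far = 53
Position 7 (value 15): max_ending_here = 68, max_so_far = 68

Maximum subarray: [11, 10, 7, 10, 9, 6, 0, 15]
Maximum sum: 68

The maximum subarray is [11, 10, 7, 10, 9, 6, 0, 15] with sum 68. This subarray runs from index 0 to index 7.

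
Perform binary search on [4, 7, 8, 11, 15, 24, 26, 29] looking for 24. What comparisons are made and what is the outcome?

Binary search for 24 in [4, 7, 8, 11, 15, 24, 26, 29]:

lo=0, hi=7, mid=3, arr[mid]=11 -> 11 < 24, search right half
lo=4, hi=7, mid=5, arr[mid]=24 -> Found target at index 5!

Binary search finds 24 at index 5 after 2 comparisons. The search repeatedly halves the search space by comparing with the middle element.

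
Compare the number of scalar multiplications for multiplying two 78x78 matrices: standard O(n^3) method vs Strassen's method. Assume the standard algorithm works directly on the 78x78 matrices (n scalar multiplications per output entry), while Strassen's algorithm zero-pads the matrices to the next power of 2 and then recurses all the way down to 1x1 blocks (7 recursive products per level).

Matrix multiplication for 78x78 matrices:

Strassen's algorithm requires power-of-2 dimensions. Pad 78x78 to 128x128 (next power of 2).

Standard algorithm: 78^3 = 474552 multiplications
Strassen's algorithm: 7^(log2(128)) = 7^7 = 823543 multiplications
Difference: 474552 - 823543 = -348991 (Strassen uses MORE here due to padding overhead — for small or just-over-power-of-2 n, padding can outweigh the per-level savings)

Standard: 474552 multiplications (78^3). Strassen: 823543 multiplications (7^7, after padding to 128x128). Strassen reduces 8 recursive multiplications to 7 at each level.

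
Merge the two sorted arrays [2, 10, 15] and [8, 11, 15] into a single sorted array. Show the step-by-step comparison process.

Merging process:

Compare 2 vs 8: take 2 from left. Merged: [2]
Compare 10 vs 8: take 8 from right. Merged: [2, 8]
Compare 10 vs 11: take 10 from left. Merged: [2, 8, 10]
Compare 15 vs 11: take 11 from right. Merged: [2, 8, 10, 11]
Compare 15 vs 15: take 15 from left. Merged: [2, 8, 10, 11, 15]
Append remaining from right: [15]. Merged: [2, 8, 10, 11, 15, 15]

Final merged array: [2, 8, 10, 11, 15, 15]
Total comparisons: 5

The merged array is [2, 8, 10, 11, 15, 15], requiring 5 comparisons. The merge step runs in O(n) time where n is the total number of elements.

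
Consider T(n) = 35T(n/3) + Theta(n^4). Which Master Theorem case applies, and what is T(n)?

Master Theorem for T(n) = 35T(n/3) + O(n^4):

a = 35, b = 3, c = 4
log_b(a) = log_3(35) = 3.2362

Case 3: c = 4 > log_3(35) = 3.2362
T(n) = O(n^4) = O(n^4)

For T(n) = 35T(n/3) + O(n^4): log_3(35) = 3.2362. This is Case 3 of the Master Theorem (c > log_b(a), work dominated by root), giving O(n^4).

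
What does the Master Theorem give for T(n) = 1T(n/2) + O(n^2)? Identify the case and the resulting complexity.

Master Theorem for T(n) = 1T(n/2) + O(n^2):

a = 1, b = 2, c = 2
log_b(a) = log_2(1) = 0.0000

Case 3: c = 2 > log_2(1) = 0.0000
T(n) = O(n^2) = O(n^2)

For T(n) = 1T(n/2) + O(n^2): log_2(1) = 0.0000. This is Case 3 of the Master Theorem (c > log_b(a), work dominated by root), giving O(n^2).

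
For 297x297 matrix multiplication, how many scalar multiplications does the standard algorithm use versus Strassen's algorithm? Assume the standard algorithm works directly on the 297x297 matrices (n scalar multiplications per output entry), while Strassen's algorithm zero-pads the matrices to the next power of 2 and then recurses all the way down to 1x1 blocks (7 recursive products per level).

Matrix multiplication for 297x297 matrices:

Strassen's algorithm requires power-of-2 dimensions. Pad 297x297 to 512x512 (next power of 2).

Standard algorithm: 297^3 = 26198073 multiplications
Strassen's algorithm: 7^(log2(512)) = 7^9 = 40353607 multiplications
Difference: 26198073 - 40353607 = -14155534 (Strassen uses MORE here due to padding overhead — for small or just-over-power-of-2 n, padding can outweigh the per-level savings)

Standard: 26198073 multiplications (297^3). Strassen: 40353607 multiplications (7^9, after padding to 512x512). Strassen reduces 8 recursive multiplications to 7 at each level.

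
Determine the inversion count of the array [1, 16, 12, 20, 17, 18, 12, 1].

Finding inversions in [1, 16, 12, 20, 17, 18, 12, 1]:

(1, 2): arr[1]=16 > arr[2]=12
(1, 6): arr[1]=16 > arr[6]=12
(1, 7): arr[1]=16 > arr[7]=1
(2, 7): arr[2]=12 > arr[7]=1
(3, 4): arr[3]=20 > arr[4]=17
(3, 5): arr[3]=20 > arr[5]=18
(3, 6): arr[3]=20 > arr[6]=12
(3, 7): arr[3]=20 > arr[7]=1
(4, 6): arr[4]=17 > arr[6]=12
(4, 7): arr[4]=17 > arr[7]=1
(5, 6): arr[5]=18 > arr[6]=12
(5, 7): arr[5]=18 > arr[7]=1
(6, 7): arr[6]=12 > arr[7]=1

Total inversions: 13

The array has 13 inversion(s): (1,2), (1,6), (1,7), (2,7), (3,4), (3,5), (3,6), (3,7), (4,6), (4,7), (5,6), (5,7), (6,7). Each pair (i,j) satisfies i < j and arr[i] > arr[j].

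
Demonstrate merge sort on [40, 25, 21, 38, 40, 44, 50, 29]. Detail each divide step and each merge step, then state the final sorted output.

Merge sort trace:

Split: [40, 25, 21, 38, 40, 44, 50, 29] -> [40, 25, 21, 38] and [40, 44, 50, 29]
  Split: [40, 25, 21, 38] -> [40, 25] and [21, 38]
    Split: [40, 25] -> [40] and [25]
    Merge: [40] + [25] -> [25, 40]
    Split: [21, 38] -> [21] and [38]
    Merge: [21] + [38] -> [21, 38]
  Merge: [25, 40] + [21, 38] -> [21, 25, 38, 40]
  Split: [40, 44, 50, 29] -> [40, 44] and [50, 29]
    Split: [40, 44] -> [40] and [44]
    Merge: [40] + [44] -> [40, 44]
    Split: [50, 29] -> [50] and [29]
    Merge: [50] + [29] -> [29, 50]
  Merge: [40, 44] + [29, 50] -> [29, 40, 44, 50]
Merge: [21, 25, 38, 40] + [29, 40, 44, 50] -> [21, 25, 29, 38, 40, 40, 44, 50]

Final sorted array: [21, 25, 29, 38, 40, 40, 44, 50]

The merge sort proceeds by recursively splitting the array and merging sorted halves.
After all merges, the sorted array is [21, 25, 29, 38, 40, 40, 44, 50].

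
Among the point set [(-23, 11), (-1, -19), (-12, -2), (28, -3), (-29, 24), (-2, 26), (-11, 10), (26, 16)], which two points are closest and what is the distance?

Computing all pairwise distances among 8 points:

d((-23, 11), (-1, -19)) = 37.2022
d((-23, 11), (-12, -2)) = 17.0294
d((-23, 11), (28, -3)) = 52.8867
d((-23, 11), (-29, 24)) = 14.3178
d((-23, 11), (-2, 26)) = 25.807
d((-23, 11), (-11, 10)) = 12.0416 <-- minimum
d((-23, 11), (26, 16)) = 49.2544
d((-1, -19), (-12, -2)) = 20.2485
d((-1, -19), (28, -3)) = 33.121
d((-1, -19), (-29, 24)) = 51.3128
d((-1, -19), (-2, 26)) = 45.0111
d((-1, -19), (-11, 10)) = 30.6757
d((-1, -19), (26, 16)) = 44.2041
d((-12, -2), (28, -3)) = 40.0125
d((-12, -2), (-29, 24)) = 31.0644
d((-12, -2), (-2, 26)) = 29.7321
d((-12, -2), (-11, 10)) = 12.0416 <-- minimum
d((-12, -2), (26, 16)) = 42.0476
d((28, -3), (-29, 24)) = 63.0714
d((28, -3), (-2, 26)) = 41.7253
d((28, -3), (-11, 10)) = 41.1096
d((28, -3), (26, 16)) = 19.105
d((-29, 24), (-2, 26)) = 27.074
d((-29, 24), (-11, 10)) = 22.8035
d((-29, 24), (26, 16)) = 55.5788
d((-2, 26), (-11, 10)) = 18.3576
d((-2, 26), (26, 16)) = 29.7321
d((-11, 10), (26, 16)) = 37.4833

Minimum distance: 12.0416 (tie among 2 pairs: (-23, 11) and (-11, 10); (-12, -2) and (-11, 10))

The minimum Euclidean distance is 12.0416. There is a tie: 2 pairs achieve this minimum — (-23, 11) and (-11, 10); (-12, -2) and (-11, 10). Any of these is a valid closest pair. For 8 points, brute-force pairwise comparison is shown above. For large n, the divide-and-conquer algorithm (sort by x, recurse on halves, check the dividing strip) achieves O(n log n).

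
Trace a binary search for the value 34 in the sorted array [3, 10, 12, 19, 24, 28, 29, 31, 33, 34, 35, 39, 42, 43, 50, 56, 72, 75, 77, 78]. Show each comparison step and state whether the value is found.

Binary search for 34 in [3, 10, 12, 19, 24, 28, 29, 31, 33, 34, 35, 39, 42, 43, 50, 56, 72, 75, 77, 78]:

lo=0, hi=19, mid=9, arr[mid]=34 -> Found target at index 9!

Binary search finds 34 at index 9 after 1 comparisons. The search repeatedly halves the search space by comparing with the middle element.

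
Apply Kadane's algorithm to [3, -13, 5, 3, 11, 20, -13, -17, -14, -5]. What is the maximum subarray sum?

Using Kadane's algorithm on [3, -13, 5, 3, 11, 20, -13, -17, -14, -5]:

Scanning through the array:
Position 1 (value -13): max_ending_here = -10, max_so_far = 3
Position 2 (value 5): max_ending_here = 5, max_so_far = 5
Position 3 (value 3): max_ending_here = 8, max_so_far = 8
Position 4 (value 11): max_ending_here = 19, max_so_far = 19
Position 5 (value 20): max_ending_here = 39, max_so_far = 39
Position 6 (value -13): max_ending_here = 26, max_so_far = 39
Position 7 (value -17): max_ending_here = 9, max_so_far = 39
Position 8 (value -14): max_ending_here = -5, max_so_far = 39
Position 9 (value -5): max_ending_here = -5, max_so_far = 39

Maximum subarray: [5, 3, 11, 20]
Maximum sum: 39

The maximum subarray is [5, 3, 11, 20] with sum 39. This subarray runs from index 2 to index 5.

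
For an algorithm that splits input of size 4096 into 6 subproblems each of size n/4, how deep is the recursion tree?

For divide and conquer with division factor 4:

Problem sizes at each level:
Level 0: 4096
Level 1: 1024
Level 2: 256
Level 3: 64
Level 4: 16
Level 5: 4
Level 6: 1

The root is level 0 and the size-1 base case is level 6 (the tree spans levels 0 through 6, i.e. 7 levels counting the root), so the depth is the number of divisions: log_4(4096) = 6

The recursion tree depth is log_4(4096) = 6. At each level, the problem size is divided by 4, so it takes 6 divisions to reduce to a base case of size 1. The algorithm makes 6 recursive calls at each level.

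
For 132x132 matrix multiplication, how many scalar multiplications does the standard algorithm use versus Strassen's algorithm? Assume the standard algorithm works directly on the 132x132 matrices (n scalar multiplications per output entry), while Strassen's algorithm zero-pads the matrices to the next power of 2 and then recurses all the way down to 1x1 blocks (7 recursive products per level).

Matrix multiplication for 132x132 matrices:

Strassen's algorithm requires power-of-2 dimensions. Pad 132x132 to 256x256 (next power of 2).

Standard algorithm: 132^3 = 2299968 multiplications
Strassen's algorithm: 7^(log2(256)) = 7^8 = 5764801 multiplications
Difference: 2299968 - 5764801 = -3464833 (Strassen uses MORE here due to padding overhead — for small or just-over-power-of-2 n, padding can outweigh the per-level savings)

Standard: 2299968 multiplications (132^3). Strassen: 5764801 multiplications (7^8, after padding to 256x256). Strassen reduces 8 recursive multiplications to 7 at each level.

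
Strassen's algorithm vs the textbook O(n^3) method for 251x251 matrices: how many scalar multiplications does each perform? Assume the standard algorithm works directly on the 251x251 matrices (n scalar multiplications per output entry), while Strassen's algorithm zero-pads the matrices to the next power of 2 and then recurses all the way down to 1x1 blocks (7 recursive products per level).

Matrix multiplication for 251x251 matrices:

Strassen's algorithm requires power-of-2 dimensions. Pad 251x251 to 256x256 (next power of 2).

Standard algorithm: 251^3 = 15813251 multiplications
Strassen's algorithm: 7^(log2(256)) = 7^8 = 5764801 multiplications
Savings: 15813251 - 5764801 = 10048450 multiplications

Standard: 15813251 multiplications (251^3). Strassen: 5764801 multiplications (7^8, after padding to 256x256). Strassen reduces 8 recursive multiplications to 7 at each level.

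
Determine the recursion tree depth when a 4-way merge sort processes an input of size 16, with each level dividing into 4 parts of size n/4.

For divide and conquer with division factor 4:

Problem sizes at each level:
Level 0: 16
Level 1: 4
Level 2: 1

The root is level 0 and the size-1 base case is level 2 (the tree spans levels 0 through 2, i.e. 3 levels counting the root), so the depth is the number of divisions: log_4(16) = 2

The recursion tree depth is log_4(16) = 2. At each level, the problem size is divided by 4, so it takes 2 divisions to reduce to a base case of size 1. The algorithm makes 4 recursive calls at each level.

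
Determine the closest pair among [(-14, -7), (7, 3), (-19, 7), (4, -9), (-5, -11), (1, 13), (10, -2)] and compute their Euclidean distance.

Computing all pairwise distances among 7 points:

d((-14, -7), (7, 3)) = 23.2594
d((-14, -7), (-19, 7)) = 14.8661
d((-14, -7), (4, -9)) = 18.1108
d((-14, -7), (-5, -11)) = 9.8489
d((-14, -7), (1, 13)) = 25.0
d((-14, -7), (10, -2)) = 24.5153
d((7, 3), (-19, 7)) = 26.3059
d((7, 3), (4, -9)) = 12.3693
d((7, 3), (-5, -11)) = 18.4391
d((7, 3), (1, 13)) = 11.6619
d((7, 3), (10, -2)) = 5.831 <-- minimum
d((-19, 7), (4, -9)) = 28.0179
d((-19, 7), (-5, -11)) = 22.8035
d((-19, 7), (1, 13)) = 20.8806
d((-19, 7), (10, -2)) = 30.3645
d((4, -9), (-5, -11)) = 9.2195
d((4, -9), (1, 13)) = 22.2036
d((4, -9), (10, -2)) = 9.2195
d((-5, -11), (1, 13)) = 24.7386
d((-5, -11), (10, -2)) = 17.4929
d((1, 13), (10, -2)) = 17.4929

Closest pair: (7, 3) and (10, -2) with distance 5.831

The closest pair is (7, 3) and (10, -2) with Euclidean distance 5.831. For 7 points, brute-force pairwise comparison is shown above. For large n, the divide-and-conquer algorithm (sort by x, recurse on halves, check the dividing strip) achieves O(n log n).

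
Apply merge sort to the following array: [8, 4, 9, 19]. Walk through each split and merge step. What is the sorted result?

Merge sort trace:

Split: [8, 4, 9, 19] -> [8, 4] and [9, 19]
  Split: [8, 4] -> [8] and [4]
  Merge: [8] + [4] -> [4, 8]
  Split: [9, 19] -> [9] and [19]
  Merge: [9] + [19] -> [9, 19]
Merge: [4, 8] + [9, 19] -> [4, 8, 9, 19]

Final sorted array: [4, 8, 9, 19]

The merge sort proceeds by recursively splitting the array and merging sorted halves.
After all merges, the sorted array is [4, 8, 9, 19].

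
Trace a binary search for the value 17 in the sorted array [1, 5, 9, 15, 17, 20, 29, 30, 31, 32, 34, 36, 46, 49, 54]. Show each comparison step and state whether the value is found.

Binary search for 17 in [1, 5, 9, 15, 17, 20, 29, 30, 31, 32, 34, 36, 46, 49, 54]:

lo=0, hi=14, mid=7, arr[mid]=30 -> 30 > 17, search left half
lo=0, hi=6, mid=3, arr[mid]=15 -> 15 < 17, search right half
lo=4, hi=6, mid=5, arr[mid]=20 -> 20 > 17, search left half
lo=4, hi=4, mid=4, arr[mid]=17 -> Found target at index 4!

Binary search finds 17 at index 4 after 4 comparisons. The search repeatedly halves the search space by comparing with the middle element.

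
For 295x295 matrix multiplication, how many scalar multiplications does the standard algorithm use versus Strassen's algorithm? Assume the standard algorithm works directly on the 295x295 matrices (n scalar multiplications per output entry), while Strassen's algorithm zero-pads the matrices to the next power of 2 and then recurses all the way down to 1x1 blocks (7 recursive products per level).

Matrix multiplication for 295x295 matrices:

Strassen's algorithm requires power-of-2 dimensions. Pad 295x295 to 512x512 (next power of 2).

Standard algorithm: 295^3 = 25672375 multiplications
Strassen's algorithm: 7^(log2(512)) = 7^9 = 40353607 multiplications
Difference: 25672375 - 40353607 = -14681232 (Strassen uses MORE here due to padding overhead — for small or just-over-power-of-2 n, padding can outweigh the per-level savings)

Standard: 25672375 multiplications (295^3). Strassen: 40353607 multiplications (7^9, after padding to 512x512). Strassen reduces 8 recursive multiplications to 7 at each level.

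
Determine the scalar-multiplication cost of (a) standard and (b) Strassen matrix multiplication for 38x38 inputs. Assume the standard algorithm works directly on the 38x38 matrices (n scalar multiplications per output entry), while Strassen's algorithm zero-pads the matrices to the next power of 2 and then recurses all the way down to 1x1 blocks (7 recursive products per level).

Matrix multiplication for 38x38 matrices:

Strassen's algorithm requires power-of-2 dimensions. Pad 38x38 to 64x64 (next power of 2).

Standard algorithm: 38^3 = 54872 multiplications
Strassen's algorithm: 7^(log2(64)) = 7^6 = 117649 multiplications
Difference: 54872 - 117649 = -62777 (Strassen uses MORE here due to padding overhead — for small or just-over-power-of-2 n, padding can outweigh the per-level savings)

Standard: 54872 multiplications (38^3). Strassen: 117649 multiplications (7^6, after padding to 64x64). Strassen reduces 8 recursive multiplications to 7 at each level.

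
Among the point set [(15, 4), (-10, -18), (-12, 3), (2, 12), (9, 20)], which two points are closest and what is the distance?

Computing all pairwise distances among 5 points:

d((15, 4), (-10, -18)) = 33.3017
d((15, 4), (-12, 3)) = 27.0185
d((15, 4), (2, 12)) = 15.2643
d((15, 4), (9, 20)) = 17.088
d((-10, -18), (-12, 3)) = 21.095
d((-10, -18), (2, 12)) = 32.311
d((-10, -18), (9, 20)) = 42.4853
d((-12, 3), (2, 12)) = 16.6433
d((-12, 3), (9, 20)) = 27.0185
d((2, 12), (9, 20)) = 10.6301 <-- minimum

Closest pair: (2, 12) and (9, 20) with distance 10.6301

The closest pair is (2, 12) and (9, 20) with Euclidean distance 10.6301. For 5 points, brute-force pairwise comparison is shown above. For large n, the divide-and-conquer algorithm (sort by x, recurse on halves, check the dividing strip) achieves O(n log n).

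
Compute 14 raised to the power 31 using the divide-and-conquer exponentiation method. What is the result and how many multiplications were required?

Computing 14^31 by squaring (build up from 14^1; each line after the first costs one multiplication):

14^1 = 14
14^2 = (14^1)^2 = 14^2 = 196
14^3 = 14 * 14^2 = 14 * 196 = 2744
14^6 = (14^3)^2 = 2744^2 = 7529536
14^7 = 14 * 14^6 = 14 * 7529536 = 105413504
14^14 = (14^7)^2 = 105413504^2 = 11112006825558016
14^15 = 14 * 14^14 = 14 * 11112006825558016 = 155568095557812224
14^30 = (14^15)^2 = 155568095557812224^2 = 24201432355484595421941037243826176
14^31 = 14 * 14^30 = 14 * 24201432355484595421941037243826176 = 338820052976784335907174521413566464

Result: 338820052976784335907174521413566464
Multiplications needed: 8 (8 lines after 14^1)

14^31 = 338820052976784335907174521413566464. Using exponentiation by squaring, this requires 8 multiplications. The key idea: if the exponent is even, square the half-power; if odd, multiply by the base once.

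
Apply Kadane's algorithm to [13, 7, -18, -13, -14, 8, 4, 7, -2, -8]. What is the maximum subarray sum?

Using Kadane's algorithm on [13, 7, -18, -13, -14, 8, 4, 7, -2, -8]:

Scanning through the array:
Position 1 (value 7): max_ending_here = 20, max_so_far = 20
Position 2 (value -18): max_ending_here = 2, max_so_far = 20
Position 3 (value -13): max_ending_here = -11, max_so_far = 20
Position 4 (value -14): max_ending_here = -14, max_so_far = 20
Position 5 (value 8): max_ending_here = 8, max_so_far = 20
Position 6 (value 4): max_ending_here = 12, max_so_far = 20
Position 7 (value 7): max_ending_here = 19, max_so_far = 20
Position 8 (value -2): max_ending_here = 17, max_so_far = 20
Position 9 (value -8): max_ending_here = 9, max_so_far = 20

Maximum subarray: [13, 7]
Maximum sum: 20

The maximum subarray is [13, 7] with sum 20. This subarray runs from index 0 to index 1.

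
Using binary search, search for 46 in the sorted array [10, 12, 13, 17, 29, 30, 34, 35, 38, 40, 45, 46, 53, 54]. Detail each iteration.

Binary search for 46 in [10, 12, 13, 17, 29, 30, 34, 35, 38, 40, 45, 46, 53, 54]:

lo=0, hi=13, mid=6, arr[mid]=34 -> 34 < 46, search right half
lo=7, hi=13, mid=10, arr[mid]=45 -> 45 < 46, search right half
lo=11, hi=13, mid=12, arr[mid]=53 -> 53 > 46, search left half
lo=11, hi=11, mid=11, arr[mid]=46 -> Found target at index 11!

Binary search finds 46 at index 11 after 4 comparisons. The search repeatedly halves the search space by comparing with the middle element.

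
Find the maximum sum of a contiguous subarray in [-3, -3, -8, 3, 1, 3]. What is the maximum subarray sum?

Using Kadane's algorithm on [-3, -3, -8, 3, 1, 3]:

Scanning through the array:
Position 1 (value -3): max_ending_here = -3, max_so_far = -3
Position 2 (value -8): max_ending_here = -8, max_so_far = -3
Position 3 (value 3): max_ending_here = 3, max_so_far = 3
Position 4 (value 1): max_ending_here = 4, max_so_far = 4
Position 5 (value 3): max_ending_here = 7, max_so_far = 7

Maximum subarray: [3, 1, 3]
Maximum sum: 7

The maximum subarray is [3, 1, 3] with sum 7. This subarray runs from index 3 to index 5.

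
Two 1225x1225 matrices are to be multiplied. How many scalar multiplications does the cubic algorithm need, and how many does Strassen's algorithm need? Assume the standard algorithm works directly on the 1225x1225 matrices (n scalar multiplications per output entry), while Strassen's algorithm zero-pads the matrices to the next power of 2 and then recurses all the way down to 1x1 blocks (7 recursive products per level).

Matrix multiplication for 1225x1225 matrices:

Strassen's algorithm requires power-of-2 dimensions. Pad 1225x1225 to 2048x2048 (next power of 2).

Standard algorithm: 1225^3 = 1838265625 multiplications
Strassen's algorithm: 7^(log2(2048)) = 7^11 = 1977326743 multiplications
Difference: 1838265625 - 1977326743 = -139061118 (Strassen uses MORE here due to padding overhead — for small or just-over-power-of-2 n, padding can outweigh the per-level savings)

Standard: 1838265625 multiplications (1225^3). Strassen: 1977326743 multiplications (7^11, after padding to 2048x2048). Strassen reduces 8 recursive multiplications to 7 at each level.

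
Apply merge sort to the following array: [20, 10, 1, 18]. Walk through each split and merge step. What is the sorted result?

Merge sort trace:

Split: [20, 10, 1, 18] -> [20, 10] and [1, 18]
  Split: [20, 10] -> [20] and [10]
  Merge: [20] + [10] -> [10, 20]
  Split: [1, 18] -> [1] and [18]
  Merge: [1] + [18] -> [1, 18]
Merge: [10, 20] + [1, 18] -> [1, 10, 18, 20]

Final sorted array: [1, 10, 18, 20]

The merge sort proceeds by recursively splitting the array and merging sorted halves.
After all merges, the sorted array is [1, 10, 18, 20].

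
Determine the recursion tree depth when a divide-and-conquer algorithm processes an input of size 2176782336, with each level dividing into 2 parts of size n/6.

For divide and conquer with division factor 6:

Problem sizes at each level:
Level 0: 2176782336
Level 1: 362797056
Level 2: 60466176
Level 3: 10077696
Level 4: 1679616
Level 5: 279936
Level 6: 46656
Level 7: 7776
Level 8: 1296
Level 9: 216
Level 10: 36
Level 11: 6
Level 12: 1

The root is level 0 and the size-1 base case is level 12 (the tree spans levels 0 through 12, i.e. 13 levels counting the root), so the depth is the number of divisions: log_6(2176782336) = 12

The recursion tree depth is log_6(2176782336) = 12. At each level, the problem size is divided by 6, so it takes 12 divisions to reduce to a base case of size 1. The algorithm makes 2 recursive calls at each level.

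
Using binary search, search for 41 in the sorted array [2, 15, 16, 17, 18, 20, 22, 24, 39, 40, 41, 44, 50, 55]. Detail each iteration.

Binary search for 41 in [2, 15, 16, 17, 18, 20, 22, 24, 39, 40, 41, 44, 50, 55]:

lo=0, hi=13, mid=6, arr[mid]=22 -> 22 < 41, search right half
lo=7, hi=13, mid=10, arr[mid]=41 -> Found target at index 10!

Binary search finds 41 at index 10 after 2 comparisons. The search repeatedly halves the search space by comparing with the middle element.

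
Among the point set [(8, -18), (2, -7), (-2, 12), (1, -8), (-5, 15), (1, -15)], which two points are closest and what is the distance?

Computing all pairwise distances among 6 points:

d((8, -18), (2, -7)) = 12.53
d((8, -18), (-2, 12)) = 31.6228
d((8, -18), (1, -8)) = 12.2066
d((8, -18), (-5, 15)) = 35.4683
d((8, -18), (1, -15)) = 7.6158
d((2, -7), (-2, 12)) = 19.4165
d((2, -7), (1, -8)) = 1.4142 <-- minimum
d((2, -7), (-5, 15)) = 23.0868
d((2, -7), (1, -15)) = 8.0623
d((-2, 12), (1, -8)) = 20.2237
d((-2, 12), (-5, 15)) = 4.2426
d((-2, 12), (1, -15)) = 27.1662
d((1, -8), (-5, 15)) = 23.7697
d((1, -8), (1, -15)) = 7.0
d((-5, 15), (1, -15)) = 30.5941

Closest pair: (2, -7) and (1, -8) with distance 1.4142

The closest pair is (2, -7) and (1, -8) with Euclidean distance 1.4142. For 6 points, brute-force pairwise comparison is shown above. For large n, the divide-and-conquer algorithm (sort by x, recurse on halves, check the dividing strip) achieves O(n log n).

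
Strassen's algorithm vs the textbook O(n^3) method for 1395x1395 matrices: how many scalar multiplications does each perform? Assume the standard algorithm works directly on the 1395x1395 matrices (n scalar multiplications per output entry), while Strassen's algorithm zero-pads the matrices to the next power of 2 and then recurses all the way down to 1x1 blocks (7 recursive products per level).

Matrix multiplication for 1395x1395 matrices:

Strassen's algorithm requires power-of-2 dimensions. Pad 1395x1395 to 2048x2048 (next power of 2).

Standard algorithm: 1395^3 = 2714704875 multiplications
Strassen's algorithm: 7^(log2(2048)) = 7^11 = 1977326743 multiplications
Savings: 2714704875 - 1977326743 = 737378132 multiplications

Standard: 2714704875 multiplications (1395^3). Strassen: 1977326743 multiplications (7^11, after padding to 2048x2048). Strassen reduces 8 recursive multiplications to 7 at each level.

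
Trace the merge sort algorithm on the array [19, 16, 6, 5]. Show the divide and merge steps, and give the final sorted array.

Merge sort trace:

Split: [19, 16, 6, 5] -> [19, 16] and [6, 5]
  Split: [19, 16] -> [19] and [16]
  Merge: [19] + [16] -> [16, 19]
  Split: [6, 5] -> [6] and [5]
  Merge: [6] + [5] -> [5, 6]
Merge: [16, 19] + [5, 6] -> [5, 6, 16, 19]

Final sorted array: [5, 6, 16, 19]

The merge sort proceeds by recursively splitting the array and merging sorted halves.
After all merges, the sorted array is [5, 6, 16, 19].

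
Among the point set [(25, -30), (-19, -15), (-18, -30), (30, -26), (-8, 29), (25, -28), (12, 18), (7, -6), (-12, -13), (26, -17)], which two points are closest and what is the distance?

Computing all pairwise distances among 10 points:

d((25, -30), (-19, -15)) = 46.4866
d((25, -30), (-18, -30)) = 43.0
d((25, -30), (30, -26)) = 6.4031
d((25, -30), (-8, 29)) = 67.6018
d((25, -30), (25, -28)) = 2.0 <-- minimum
d((25, -30), (12, 18)) = 49.7293
d((25, -30), (7, -6)) = 30.0
d((25, -30), (-12, -13)) = 40.7185
d((25, -30), (26, -17)) = 13.0384
d((-19, -15), (-18, -30)) = 15.0333
d((-19, -15), (30, -26)) = 50.2195
d((-19, -15), (-8, 29)) = 45.3542
d((-19, -15), (25, -28)) = 45.8803
d((-19, -15), (12, 18)) = 45.2769
d((-19, -15), (7, -6)) = 27.5136
d((-19, -15), (-12, -13)) = 7.2801
d((-19, -15), (26, -17)) = 45.0444
d((-18, -30), (30, -26)) = 48.1664
d((-18, -30), (-8, 29)) = 59.8415
d((-18, -30), (25, -28)) = 43.0465
d((-18, -30), (12, 18)) = 56.6039
d((-18, -30), (7, -6)) = 34.6554
d((-18, -30), (-12, -13)) = 18.0278
d((-18, -30), (26, -17)) = 45.8803
d((30, -26), (-8, 29)) = 66.8506
d((30, -26), (25, -28)) = 5.3852
d((30, -26), (12, 18)) = 47.5395
d((30, -26), (7, -6)) = 30.4795
d((30, -26), (-12, -13)) = 43.9659
d((30, -26), (26, -17)) = 9.8489
d((-8, 29), (25, -28)) = 65.8635
d((-8, 29), (12, 18)) = 22.8254
d((-8, 29), (7, -6)) = 38.0789
d((-8, 29), (-12, -13)) = 42.19
d((-8, 29), (26, -17)) = 57.2014
d((25, -28), (12, 18)) = 47.8017
d((25, -28), (7, -6)) = 28.4253
d((25, -28), (-12, -13)) = 39.9249
d((25, -28), (26, -17)) = 11.0454
d((12, 18), (7, -6)) = 24.5153
d((12, 18), (-12, -13)) = 39.2046
d((12, 18), (26, -17)) = 37.6962
d((7, -6), (-12, -13)) = 20.2485
d((7, -6), (26, -17)) = 21.9545
d((-12, -13), (26, -17)) = 38.2099

Closest pair: (25, -30) and (25, -28) with distance 2.0

The closest pair is (25, -30) and (25, -28) with Euclidean distance 2.0. For 10 points, brute-force pairwise comparison is shown above. For large n, the divide-and-conquer algorithm (sort by x, recurse on halves, check the dividing strip) achieves O(n log n).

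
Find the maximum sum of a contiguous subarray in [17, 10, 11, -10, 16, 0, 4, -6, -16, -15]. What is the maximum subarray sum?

Using Kadane's algorithm on [17, 10, 11, -10, 16, 0, 4, -6, -16, -15]:

Scanning through the array:
Position 1 (value 10): max_ending_here = 27, max_so_far = 27
Position 2 (value 11): max_ending_here = 38, max_so_far = 38
Position 3 (value -10): max_ending_here = 28, max_so_far = 38
Position 4 (value 16): max_ending_here = 44, max_so_far = 44
Position 5 (value 0): max_ending_here = 44, max_so_far = 44
Position 6 (value 4): max_ending_here = 48, max_so_far = 48
Position 7 (value -6): max_ending_here = 42, max_so_far = 48
Position 8 (value -16): max_ending_here = 26, max_so_far = 48
Position 9 (value -15): max_ending_here = 11, max_so_far = 48

Maximum subarray: [17, 10, 11, -10, 16, 0, 4]
Maximum sum: 48

The maximum subarray is [17, 10, 11, -10, 16, 0, 4] with sum 48. This subarray runs from index 0 to index 6.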